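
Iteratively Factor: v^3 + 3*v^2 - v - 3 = (v + 1)*(v^2 + 2*v - 3) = (v + 1)*(v + 3)*(v - 1)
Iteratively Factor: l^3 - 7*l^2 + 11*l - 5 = (l - 1)*(l^2 - 6*l + 5) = (l - 5)*(l - 1)*(l - 1)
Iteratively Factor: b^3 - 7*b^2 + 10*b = (b - 2)*(b^2 - 5*b) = (b - 5)*(b - 2)*(b)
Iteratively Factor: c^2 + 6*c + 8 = (c + 2)*(c + 4)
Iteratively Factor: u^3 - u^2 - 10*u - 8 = (u + 2)*(u^2 - 3*u - 4) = (u + 1)*(u + 2)*(u - 4)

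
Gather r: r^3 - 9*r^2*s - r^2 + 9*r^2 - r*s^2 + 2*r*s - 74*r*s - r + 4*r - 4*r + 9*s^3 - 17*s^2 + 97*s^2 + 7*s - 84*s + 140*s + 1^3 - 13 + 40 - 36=r^3 + r^2*(8 - 9*s) + r*(-s^2 - 72*s - 1) + 9*s^3 + 80*s^2 + 63*s - 8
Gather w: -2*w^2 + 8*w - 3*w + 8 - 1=-2*w^2 + 5*w + 7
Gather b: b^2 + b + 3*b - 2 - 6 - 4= b^2 + 4*b - 12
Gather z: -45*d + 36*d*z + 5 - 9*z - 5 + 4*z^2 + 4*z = -45*d + 4*z^2 + z*(36*d - 5)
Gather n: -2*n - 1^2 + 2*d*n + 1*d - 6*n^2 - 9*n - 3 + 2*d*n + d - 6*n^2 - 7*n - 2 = 2*d - 12*n^2 + n*(4*d - 18) - 6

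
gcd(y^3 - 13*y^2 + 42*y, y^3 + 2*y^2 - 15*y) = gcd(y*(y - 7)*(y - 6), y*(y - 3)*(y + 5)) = y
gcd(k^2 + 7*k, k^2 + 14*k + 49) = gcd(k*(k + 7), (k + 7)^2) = k + 7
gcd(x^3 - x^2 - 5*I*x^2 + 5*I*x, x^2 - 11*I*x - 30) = x - 5*I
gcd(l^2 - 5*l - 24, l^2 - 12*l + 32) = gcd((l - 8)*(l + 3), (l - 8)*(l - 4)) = l - 8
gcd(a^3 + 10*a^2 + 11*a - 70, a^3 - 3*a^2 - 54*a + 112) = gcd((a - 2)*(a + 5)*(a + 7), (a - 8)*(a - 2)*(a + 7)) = a^2 + 5*a - 14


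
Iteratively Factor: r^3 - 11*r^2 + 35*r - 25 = (r - 1)*(r^2 - 10*r + 25) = (r - 5)*(r - 1)*(r - 5)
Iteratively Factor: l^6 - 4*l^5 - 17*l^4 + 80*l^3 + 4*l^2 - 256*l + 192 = (l - 2)*(l^5 - 2*l^4 - 21*l^3 + 38*l^2 + 80*l - 96) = (l - 2)*(l + 4)*(l^4 - 6*l^3 + 3*l^2 + 26*l - 24) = (l - 2)*(l - 1)*(l + 4)*(l^3 - 5*l^2 - 2*l + 24) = (l - 4)*(l - 2)*(l - 1)*(l + 4)*(l^2 - l - 6) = (l - 4)*(l - 3)*(l - 2)*(l - 1)*(l + 4)*(l + 2)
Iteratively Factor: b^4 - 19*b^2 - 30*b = (b)*(b^3 - 19*b - 30) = b*(b + 2)*(b^2 - 2*b - 15) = b*(b - 5)*(b + 2)*(b + 3)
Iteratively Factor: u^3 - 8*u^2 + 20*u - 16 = (u - 4)*(u^2 - 4*u + 4) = (u - 4)*(u - 2)*(u - 2)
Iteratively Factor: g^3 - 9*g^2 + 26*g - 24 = (g - 4)*(g^2 - 5*g + 6) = (g - 4)*(g - 3)*(g - 2)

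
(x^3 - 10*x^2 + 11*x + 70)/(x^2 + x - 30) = (x^2 - 5*x - 14)/(x + 6)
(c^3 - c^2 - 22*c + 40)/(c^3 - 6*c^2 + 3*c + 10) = (c^2 + c - 20)/(c^2 - 4*c - 5)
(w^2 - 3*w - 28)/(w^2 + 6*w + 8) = (w - 7)/(w + 2)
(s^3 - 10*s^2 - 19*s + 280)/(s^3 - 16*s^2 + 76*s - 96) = (s^2 - 2*s - 35)/(s^2 - 8*s + 12)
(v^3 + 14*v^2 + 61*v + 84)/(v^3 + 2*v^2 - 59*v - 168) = (v + 4)/(v - 8)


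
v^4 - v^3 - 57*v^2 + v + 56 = (v - 8)*(v - 1)*(v + 1)*(v + 7)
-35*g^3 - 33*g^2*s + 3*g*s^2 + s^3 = (-5*g + s)*(g + s)*(7*g + s)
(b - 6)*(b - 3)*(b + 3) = b^3 - 6*b^2 - 9*b + 54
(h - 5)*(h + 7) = h^2 + 2*h - 35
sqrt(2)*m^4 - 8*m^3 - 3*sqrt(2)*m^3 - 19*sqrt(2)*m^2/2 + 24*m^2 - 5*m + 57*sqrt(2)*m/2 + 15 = (m - 3)*(m - 5*sqrt(2))*(m + sqrt(2)/2)*(sqrt(2)*m + 1)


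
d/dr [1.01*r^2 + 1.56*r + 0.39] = 2.02*r + 1.56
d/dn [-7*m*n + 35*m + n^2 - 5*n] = -7*m + 2*n - 5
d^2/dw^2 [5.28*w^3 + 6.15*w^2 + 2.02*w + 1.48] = 31.68*w + 12.3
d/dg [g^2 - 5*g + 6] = 2*g - 5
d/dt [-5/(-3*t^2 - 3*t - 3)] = 5*(-2*t - 1)/(3*(t^2 + t + 1)^2)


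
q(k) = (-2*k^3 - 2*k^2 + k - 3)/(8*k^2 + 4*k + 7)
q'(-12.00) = -0.25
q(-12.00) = 2.84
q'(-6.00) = -0.27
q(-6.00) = 1.30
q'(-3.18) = -0.31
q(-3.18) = 0.50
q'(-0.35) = 0.12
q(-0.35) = -0.53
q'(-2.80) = -0.33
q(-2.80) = 0.38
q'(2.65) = -0.26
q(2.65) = -0.70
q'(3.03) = -0.26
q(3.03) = -0.80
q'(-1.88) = -0.41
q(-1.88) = 0.05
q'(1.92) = -0.25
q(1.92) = -0.51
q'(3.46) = -0.26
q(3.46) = -0.91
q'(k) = (-16*k - 4)*(-2*k^3 - 2*k^2 + k - 3)/(8*k^2 + 4*k + 7)^2 + (-6*k^2 - 4*k + 1)/(8*k^2 + 4*k + 7)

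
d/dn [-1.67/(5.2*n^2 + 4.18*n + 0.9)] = (17.368*n + 6.9806)/(5.2*n^2 + 4.18*n + 0.9)^2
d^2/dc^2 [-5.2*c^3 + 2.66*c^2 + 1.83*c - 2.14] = 5.32 - 31.2*c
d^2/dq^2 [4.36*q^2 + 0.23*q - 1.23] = 8.72000000000000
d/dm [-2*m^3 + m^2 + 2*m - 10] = -6*m^2 + 2*m + 2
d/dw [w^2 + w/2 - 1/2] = 2*w + 1/2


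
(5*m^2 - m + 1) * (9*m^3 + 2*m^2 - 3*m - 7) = 45*m^5 + m^4 - 8*m^3 - 30*m^2 + 4*m - 7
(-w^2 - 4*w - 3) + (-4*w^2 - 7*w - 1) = -5*w^2 - 11*w - 4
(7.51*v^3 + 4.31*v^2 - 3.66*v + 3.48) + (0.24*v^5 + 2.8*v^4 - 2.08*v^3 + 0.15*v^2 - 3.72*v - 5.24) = 0.24*v^5 + 2.8*v^4 + 5.43*v^3 + 4.46*v^2 - 7.38*v - 1.76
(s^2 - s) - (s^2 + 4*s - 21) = 21 - 5*s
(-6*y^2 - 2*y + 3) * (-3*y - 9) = 18*y^3 + 60*y^2 + 9*y - 27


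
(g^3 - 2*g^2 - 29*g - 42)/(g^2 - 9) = (g^2 - 5*g - 14)/(g - 3)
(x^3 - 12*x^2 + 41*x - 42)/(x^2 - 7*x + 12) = (x^2 - 9*x + 14)/(x - 4)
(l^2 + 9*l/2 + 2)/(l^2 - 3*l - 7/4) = 2*(l + 4)/(2*l - 7)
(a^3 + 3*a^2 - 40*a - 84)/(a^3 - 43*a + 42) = (a + 2)/(a - 1)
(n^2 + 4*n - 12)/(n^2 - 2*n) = (n + 6)/n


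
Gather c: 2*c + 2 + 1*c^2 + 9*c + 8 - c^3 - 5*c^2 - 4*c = -c^3 - 4*c^2 + 7*c + 10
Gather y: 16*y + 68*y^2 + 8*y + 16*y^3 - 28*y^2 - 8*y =16*y^3 + 40*y^2 + 16*y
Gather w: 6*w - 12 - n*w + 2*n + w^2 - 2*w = 2*n + w^2 + w*(4 - n) - 12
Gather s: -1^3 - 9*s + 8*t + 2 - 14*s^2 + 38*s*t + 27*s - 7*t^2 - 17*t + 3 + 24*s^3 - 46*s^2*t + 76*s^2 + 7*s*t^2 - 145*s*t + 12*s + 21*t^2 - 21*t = 24*s^3 + s^2*(62 - 46*t) + s*(7*t^2 - 107*t + 30) + 14*t^2 - 30*t + 4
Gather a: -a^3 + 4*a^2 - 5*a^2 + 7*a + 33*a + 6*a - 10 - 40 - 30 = -a^3 - a^2 + 46*a - 80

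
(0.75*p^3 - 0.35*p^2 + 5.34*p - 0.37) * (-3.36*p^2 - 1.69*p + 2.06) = -2.52*p^5 - 0.0915000000000001*p^4 - 15.8059*p^3 - 8.5024*p^2 + 11.6257*p - 0.7622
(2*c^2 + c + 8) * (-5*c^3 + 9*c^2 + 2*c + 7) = -10*c^5 + 13*c^4 - 27*c^3 + 88*c^2 + 23*c + 56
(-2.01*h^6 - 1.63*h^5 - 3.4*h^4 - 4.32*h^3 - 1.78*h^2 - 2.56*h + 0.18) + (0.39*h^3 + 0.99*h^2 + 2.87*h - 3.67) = -2.01*h^6 - 1.63*h^5 - 3.4*h^4 - 3.93*h^3 - 0.79*h^2 + 0.31*h - 3.49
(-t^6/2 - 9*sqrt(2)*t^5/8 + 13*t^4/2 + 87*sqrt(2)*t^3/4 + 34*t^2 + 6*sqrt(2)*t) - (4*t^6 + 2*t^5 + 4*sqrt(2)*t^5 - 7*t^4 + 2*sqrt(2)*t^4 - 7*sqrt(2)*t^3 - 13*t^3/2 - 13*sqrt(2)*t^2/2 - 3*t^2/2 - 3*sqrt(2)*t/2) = -9*t^6/2 - 41*sqrt(2)*t^5/8 - 2*t^5 - 2*sqrt(2)*t^4 + 27*t^4/2 + 13*t^3/2 + 115*sqrt(2)*t^3/4 + 13*sqrt(2)*t^2/2 + 71*t^2/2 + 15*sqrt(2)*t/2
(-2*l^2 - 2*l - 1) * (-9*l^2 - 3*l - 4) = 18*l^4 + 24*l^3 + 23*l^2 + 11*l + 4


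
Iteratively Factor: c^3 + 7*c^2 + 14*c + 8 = (c + 2)*(c^2 + 5*c + 4) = (c + 1)*(c + 2)*(c + 4)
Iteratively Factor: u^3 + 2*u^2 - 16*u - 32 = (u + 4)*(u^2 - 2*u - 8) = (u + 2)*(u + 4)*(u - 4)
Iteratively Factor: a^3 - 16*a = (a - 4)*(a^2 + 4*a) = a*(a - 4)*(a + 4)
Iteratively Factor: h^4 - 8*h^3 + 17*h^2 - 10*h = (h)*(h^3 - 8*h^2 + 17*h - 10) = h*(h - 1)*(h^2 - 7*h + 10) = h*(h - 5)*(h - 1)*(h - 2)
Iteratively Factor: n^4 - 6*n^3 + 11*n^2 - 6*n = (n - 1)*(n^3 - 5*n^2 + 6*n) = n*(n - 1)*(n^2 - 5*n + 6) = n*(n - 3)*(n - 1)*(n - 2)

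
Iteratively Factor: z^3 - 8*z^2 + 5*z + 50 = (z - 5)*(z^2 - 3*z - 10) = (z - 5)*(z + 2)*(z - 5)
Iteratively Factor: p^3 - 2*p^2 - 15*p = (p - 5)*(p^2 + 3*p) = p*(p - 5)*(p + 3)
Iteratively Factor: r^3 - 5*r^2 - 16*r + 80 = (r - 4)*(r^2 - r - 20) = (r - 4)*(r + 4)*(r - 5)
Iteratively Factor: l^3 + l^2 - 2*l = (l - 1)*(l^2 + 2*l) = l*(l - 1)*(l + 2)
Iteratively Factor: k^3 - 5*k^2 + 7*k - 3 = (k - 1)*(k^2 - 4*k + 3) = (k - 3)*(k - 1)*(k - 1)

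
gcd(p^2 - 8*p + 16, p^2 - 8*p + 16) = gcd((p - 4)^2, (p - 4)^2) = p^2 - 8*p + 16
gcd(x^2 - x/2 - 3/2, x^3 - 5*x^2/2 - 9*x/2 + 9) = x - 3/2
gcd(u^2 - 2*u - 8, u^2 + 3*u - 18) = 1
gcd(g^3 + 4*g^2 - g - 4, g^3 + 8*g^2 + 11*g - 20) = g^2 + 3*g - 4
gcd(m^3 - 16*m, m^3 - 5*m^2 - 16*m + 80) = m^2 - 16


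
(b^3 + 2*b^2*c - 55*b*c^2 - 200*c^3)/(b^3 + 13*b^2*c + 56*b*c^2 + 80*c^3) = (b^2 - 3*b*c - 40*c^2)/(b^2 + 8*b*c + 16*c^2)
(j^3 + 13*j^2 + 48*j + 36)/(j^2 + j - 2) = (j^3 + 13*j^2 + 48*j + 36)/(j^2 + j - 2)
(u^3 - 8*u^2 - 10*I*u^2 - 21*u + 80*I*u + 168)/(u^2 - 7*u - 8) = (u^2 - 10*I*u - 21)/(u + 1)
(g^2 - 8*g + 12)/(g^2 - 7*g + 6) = (g - 2)/(g - 1)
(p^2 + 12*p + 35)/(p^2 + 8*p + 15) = (p + 7)/(p + 3)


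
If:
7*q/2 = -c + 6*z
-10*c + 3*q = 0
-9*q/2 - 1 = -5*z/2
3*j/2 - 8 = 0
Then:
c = -18/175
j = 16/3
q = -12/35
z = -38/175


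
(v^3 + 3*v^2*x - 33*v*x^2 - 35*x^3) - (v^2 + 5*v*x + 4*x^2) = v^3 + 3*v^2*x - v^2 - 33*v*x^2 - 5*v*x - 35*x^3 - 4*x^2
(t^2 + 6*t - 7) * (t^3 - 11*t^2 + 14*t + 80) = t^5 - 5*t^4 - 59*t^3 + 241*t^2 + 382*t - 560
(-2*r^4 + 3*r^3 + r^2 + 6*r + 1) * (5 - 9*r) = 18*r^5 - 37*r^4 + 6*r^3 - 49*r^2 + 21*r + 5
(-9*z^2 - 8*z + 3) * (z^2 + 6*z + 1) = -9*z^4 - 62*z^3 - 54*z^2 + 10*z + 3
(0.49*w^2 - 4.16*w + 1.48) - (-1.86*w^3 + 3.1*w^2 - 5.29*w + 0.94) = 1.86*w^3 - 2.61*w^2 + 1.13*w + 0.54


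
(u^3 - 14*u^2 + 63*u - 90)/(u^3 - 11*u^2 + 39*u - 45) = (u - 6)/(u - 3)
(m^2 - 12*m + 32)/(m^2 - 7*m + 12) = (m - 8)/(m - 3)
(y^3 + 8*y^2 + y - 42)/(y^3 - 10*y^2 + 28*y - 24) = (y^2 + 10*y + 21)/(y^2 - 8*y + 12)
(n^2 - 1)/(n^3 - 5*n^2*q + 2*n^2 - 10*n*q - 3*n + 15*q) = (-n - 1)/(-n^2 + 5*n*q - 3*n + 15*q)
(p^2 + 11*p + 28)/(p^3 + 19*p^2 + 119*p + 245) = (p + 4)/(p^2 + 12*p + 35)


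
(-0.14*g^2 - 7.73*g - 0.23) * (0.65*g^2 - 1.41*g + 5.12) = -0.091*g^4 - 4.8271*g^3 + 10.033*g^2 - 39.2533*g - 1.1776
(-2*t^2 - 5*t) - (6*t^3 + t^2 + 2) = -6*t^3 - 3*t^2 - 5*t - 2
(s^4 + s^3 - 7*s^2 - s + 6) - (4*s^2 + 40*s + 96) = s^4 + s^3 - 11*s^2 - 41*s - 90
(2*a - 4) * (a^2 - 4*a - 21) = 2*a^3 - 12*a^2 - 26*a + 84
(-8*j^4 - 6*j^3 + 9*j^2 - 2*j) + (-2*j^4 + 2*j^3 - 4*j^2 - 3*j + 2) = -10*j^4 - 4*j^3 + 5*j^2 - 5*j + 2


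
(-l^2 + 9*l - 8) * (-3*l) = 3*l^3 - 27*l^2 + 24*l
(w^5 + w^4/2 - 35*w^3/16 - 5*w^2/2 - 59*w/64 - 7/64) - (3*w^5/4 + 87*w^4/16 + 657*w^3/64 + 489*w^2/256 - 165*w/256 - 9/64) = w^5/4 - 79*w^4/16 - 797*w^3/64 - 1129*w^2/256 - 71*w/256 + 1/32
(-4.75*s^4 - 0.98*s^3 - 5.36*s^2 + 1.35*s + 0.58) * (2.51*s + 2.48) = -11.9225*s^5 - 14.2398*s^4 - 15.884*s^3 - 9.9043*s^2 + 4.8038*s + 1.4384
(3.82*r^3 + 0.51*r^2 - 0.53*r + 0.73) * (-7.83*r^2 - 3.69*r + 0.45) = -29.9106*r^5 - 18.0891*r^4 + 3.987*r^3 - 3.5307*r^2 - 2.9322*r + 0.3285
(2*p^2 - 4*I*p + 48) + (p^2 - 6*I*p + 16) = 3*p^2 - 10*I*p + 64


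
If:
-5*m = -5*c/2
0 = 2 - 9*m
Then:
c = 4/9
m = 2/9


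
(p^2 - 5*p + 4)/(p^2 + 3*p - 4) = (p - 4)/(p + 4)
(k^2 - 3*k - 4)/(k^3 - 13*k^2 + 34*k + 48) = (k - 4)/(k^2 - 14*k + 48)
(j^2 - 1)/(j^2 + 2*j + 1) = (j - 1)/(j + 1)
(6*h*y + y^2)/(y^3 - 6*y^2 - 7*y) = (6*h + y)/(y^2 - 6*y - 7)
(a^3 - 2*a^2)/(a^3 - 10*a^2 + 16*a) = a/(a - 8)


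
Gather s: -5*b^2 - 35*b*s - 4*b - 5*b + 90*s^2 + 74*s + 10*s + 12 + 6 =-5*b^2 - 9*b + 90*s^2 + s*(84 - 35*b) + 18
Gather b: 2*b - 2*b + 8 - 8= 0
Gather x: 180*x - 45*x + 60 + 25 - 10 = 135*x + 75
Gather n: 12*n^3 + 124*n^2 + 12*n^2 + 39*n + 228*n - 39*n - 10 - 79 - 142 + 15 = 12*n^3 + 136*n^2 + 228*n - 216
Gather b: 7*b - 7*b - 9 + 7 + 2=0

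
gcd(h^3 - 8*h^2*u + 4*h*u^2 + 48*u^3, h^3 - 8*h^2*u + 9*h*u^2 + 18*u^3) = -h + 6*u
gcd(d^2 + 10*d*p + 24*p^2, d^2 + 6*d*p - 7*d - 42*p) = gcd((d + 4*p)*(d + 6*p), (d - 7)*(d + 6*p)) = d + 6*p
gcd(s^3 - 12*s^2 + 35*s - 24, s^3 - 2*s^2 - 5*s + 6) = s^2 - 4*s + 3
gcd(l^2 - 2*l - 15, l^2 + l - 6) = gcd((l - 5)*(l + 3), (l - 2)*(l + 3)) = l + 3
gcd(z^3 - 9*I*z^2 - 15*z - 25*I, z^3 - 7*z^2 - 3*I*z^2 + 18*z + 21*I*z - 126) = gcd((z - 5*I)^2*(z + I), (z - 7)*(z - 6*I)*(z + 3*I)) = 1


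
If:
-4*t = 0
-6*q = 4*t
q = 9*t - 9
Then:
No Solution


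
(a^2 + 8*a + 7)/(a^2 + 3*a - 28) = (a + 1)/(a - 4)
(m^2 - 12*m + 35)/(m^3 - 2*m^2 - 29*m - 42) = (m - 5)/(m^2 + 5*m + 6)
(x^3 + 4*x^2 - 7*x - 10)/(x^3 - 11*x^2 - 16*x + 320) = (x^2 - x - 2)/(x^2 - 16*x + 64)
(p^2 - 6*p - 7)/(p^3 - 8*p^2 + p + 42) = (p + 1)/(p^2 - p - 6)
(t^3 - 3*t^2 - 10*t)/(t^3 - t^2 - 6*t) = (t - 5)/(t - 3)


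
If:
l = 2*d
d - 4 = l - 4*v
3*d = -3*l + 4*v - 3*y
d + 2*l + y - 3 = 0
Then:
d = 5/7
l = 10/7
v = 33/28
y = -4/7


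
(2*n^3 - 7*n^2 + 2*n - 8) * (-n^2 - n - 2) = -2*n^5 + 5*n^4 + n^3 + 20*n^2 + 4*n + 16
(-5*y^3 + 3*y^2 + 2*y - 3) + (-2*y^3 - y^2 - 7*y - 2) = -7*y^3 + 2*y^2 - 5*y - 5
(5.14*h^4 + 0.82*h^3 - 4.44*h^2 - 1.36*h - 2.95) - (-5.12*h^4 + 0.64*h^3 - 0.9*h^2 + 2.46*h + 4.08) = 10.26*h^4 + 0.18*h^3 - 3.54*h^2 - 3.82*h - 7.03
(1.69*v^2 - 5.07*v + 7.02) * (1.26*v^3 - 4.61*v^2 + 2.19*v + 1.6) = 2.1294*v^5 - 14.1791*v^4 + 35.919*v^3 - 40.7615*v^2 + 7.2618*v + 11.232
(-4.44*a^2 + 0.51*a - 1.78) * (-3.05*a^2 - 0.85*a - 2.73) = 13.542*a^4 + 2.2185*a^3 + 17.1167*a^2 + 0.1207*a + 4.8594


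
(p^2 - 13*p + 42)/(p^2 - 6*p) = (p - 7)/p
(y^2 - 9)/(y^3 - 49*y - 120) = (y - 3)/(y^2 - 3*y - 40)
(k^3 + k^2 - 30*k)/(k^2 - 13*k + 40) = k*(k + 6)/(k - 8)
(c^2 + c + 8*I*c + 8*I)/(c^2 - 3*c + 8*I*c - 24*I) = (c + 1)/(c - 3)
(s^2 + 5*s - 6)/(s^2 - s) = (s + 6)/s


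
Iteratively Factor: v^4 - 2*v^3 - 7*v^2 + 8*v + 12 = (v - 3)*(v^3 + v^2 - 4*v - 4) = (v - 3)*(v - 2)*(v^2 + 3*v + 2) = (v - 3)*(v - 2)*(v + 1)*(v + 2)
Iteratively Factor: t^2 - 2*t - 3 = (t + 1)*(t - 3)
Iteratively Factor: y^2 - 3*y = (y - 3)*(y)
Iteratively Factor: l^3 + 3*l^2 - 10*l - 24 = (l + 4)*(l^2 - l - 6) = (l + 2)*(l + 4)*(l - 3)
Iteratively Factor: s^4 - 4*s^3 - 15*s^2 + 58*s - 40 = (s - 5)*(s^3 + s^2 - 10*s + 8) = (s - 5)*(s - 2)*(s^2 + 3*s - 4) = (s - 5)*(s - 2)*(s + 4)*(s - 1)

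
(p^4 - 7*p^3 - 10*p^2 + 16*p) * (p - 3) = p^5 - 10*p^4 + 11*p^3 + 46*p^2 - 48*p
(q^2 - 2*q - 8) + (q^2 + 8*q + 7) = 2*q^2 + 6*q - 1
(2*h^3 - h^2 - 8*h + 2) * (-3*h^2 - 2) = -6*h^5 + 3*h^4 + 20*h^3 - 4*h^2 + 16*h - 4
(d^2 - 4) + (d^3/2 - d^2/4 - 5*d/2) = d^3/2 + 3*d^2/4 - 5*d/2 - 4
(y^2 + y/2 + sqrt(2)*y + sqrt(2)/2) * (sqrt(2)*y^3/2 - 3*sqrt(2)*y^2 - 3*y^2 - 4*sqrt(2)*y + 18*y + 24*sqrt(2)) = sqrt(2)*y^5/2 - 11*sqrt(2)*y^4/4 - 2*y^4 - 17*sqrt(2)*y^3/2 + 11*y^3 - 2*y^2 + 77*sqrt(2)*y^2/2 + 21*sqrt(2)*y + 44*y + 24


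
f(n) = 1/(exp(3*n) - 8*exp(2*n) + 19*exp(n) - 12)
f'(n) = (-3*exp(3*n) + 16*exp(2*n) - 19*exp(n))/(exp(3*n) - 8*exp(2*n) + 19*exp(n) - 12)^2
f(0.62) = 0.48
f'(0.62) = 0.16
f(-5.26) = -0.08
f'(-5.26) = -0.00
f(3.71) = 0.00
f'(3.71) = -0.00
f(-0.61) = -0.26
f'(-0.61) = -0.40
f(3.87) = 0.00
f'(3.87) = -0.00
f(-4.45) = -0.08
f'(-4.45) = -0.00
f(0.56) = 0.47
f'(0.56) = -0.07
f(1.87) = 0.02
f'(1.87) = -0.12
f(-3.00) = -0.09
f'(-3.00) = -0.00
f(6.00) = 0.00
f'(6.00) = 0.00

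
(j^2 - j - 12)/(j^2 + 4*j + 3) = (j - 4)/(j + 1)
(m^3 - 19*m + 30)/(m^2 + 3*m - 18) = (m^2 + 3*m - 10)/(m + 6)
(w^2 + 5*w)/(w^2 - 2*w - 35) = w/(w - 7)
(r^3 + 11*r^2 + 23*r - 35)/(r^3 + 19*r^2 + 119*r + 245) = (r - 1)/(r + 7)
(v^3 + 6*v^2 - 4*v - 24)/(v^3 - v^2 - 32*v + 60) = (v + 2)/(v - 5)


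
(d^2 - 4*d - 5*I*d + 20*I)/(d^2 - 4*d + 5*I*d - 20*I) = (d - 5*I)/(d + 5*I)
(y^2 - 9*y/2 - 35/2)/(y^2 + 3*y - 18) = (2*y^2 - 9*y - 35)/(2*(y^2 + 3*y - 18))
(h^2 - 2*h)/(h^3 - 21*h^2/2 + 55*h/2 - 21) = 2*h/(2*h^2 - 17*h + 21)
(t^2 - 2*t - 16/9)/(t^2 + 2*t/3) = (t - 8/3)/t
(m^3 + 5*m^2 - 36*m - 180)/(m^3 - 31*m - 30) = (m + 6)/(m + 1)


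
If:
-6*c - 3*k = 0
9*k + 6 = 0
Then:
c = 1/3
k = -2/3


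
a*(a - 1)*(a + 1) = a^3 - a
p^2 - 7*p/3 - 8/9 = (p - 8/3)*(p + 1/3)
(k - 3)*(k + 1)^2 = k^3 - k^2 - 5*k - 3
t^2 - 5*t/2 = t*(t - 5/2)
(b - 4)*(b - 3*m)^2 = b^3 - 6*b^2*m - 4*b^2 + 9*b*m^2 + 24*b*m - 36*m^2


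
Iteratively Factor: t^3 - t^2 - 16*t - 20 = (t + 2)*(t^2 - 3*t - 10) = (t - 5)*(t + 2)*(t + 2)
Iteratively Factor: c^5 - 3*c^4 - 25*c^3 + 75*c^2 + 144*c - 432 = (c + 3)*(c^4 - 6*c^3 - 7*c^2 + 96*c - 144) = (c - 4)*(c + 3)*(c^3 - 2*c^2 - 15*c + 36) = (c - 4)*(c - 3)*(c + 3)*(c^2 + c - 12) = (c - 4)*(c - 3)*(c + 3)*(c + 4)*(c - 3)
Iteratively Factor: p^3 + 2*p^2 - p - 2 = (p - 1)*(p^2 + 3*p + 2) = (p - 1)*(p + 2)*(p + 1)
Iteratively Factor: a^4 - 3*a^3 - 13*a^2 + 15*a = (a - 1)*(a^3 - 2*a^2 - 15*a) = (a - 5)*(a - 1)*(a^2 + 3*a) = a*(a - 5)*(a - 1)*(a + 3)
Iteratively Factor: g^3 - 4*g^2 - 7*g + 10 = (g - 1)*(g^2 - 3*g - 10) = (g - 1)*(g + 2)*(g - 5)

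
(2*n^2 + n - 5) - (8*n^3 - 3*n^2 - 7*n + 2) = -8*n^3 + 5*n^2 + 8*n - 7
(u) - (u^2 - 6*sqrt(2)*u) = -u^2 + u + 6*sqrt(2)*u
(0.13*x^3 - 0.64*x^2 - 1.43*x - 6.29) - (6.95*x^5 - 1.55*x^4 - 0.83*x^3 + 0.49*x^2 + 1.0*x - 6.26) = -6.95*x^5 + 1.55*x^4 + 0.96*x^3 - 1.13*x^2 - 2.43*x - 0.0300000000000002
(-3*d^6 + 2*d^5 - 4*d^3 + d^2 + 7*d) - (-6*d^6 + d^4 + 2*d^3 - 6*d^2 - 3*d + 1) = 3*d^6 + 2*d^5 - d^4 - 6*d^3 + 7*d^2 + 10*d - 1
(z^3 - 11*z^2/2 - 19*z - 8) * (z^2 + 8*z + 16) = z^5 + 5*z^4/2 - 47*z^3 - 248*z^2 - 368*z - 128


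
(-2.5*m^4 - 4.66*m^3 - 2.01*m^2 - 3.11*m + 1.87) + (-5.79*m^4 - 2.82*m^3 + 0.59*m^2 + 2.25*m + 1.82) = -8.29*m^4 - 7.48*m^3 - 1.42*m^2 - 0.86*m + 3.69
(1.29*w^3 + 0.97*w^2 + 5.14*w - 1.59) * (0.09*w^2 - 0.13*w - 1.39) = 0.1161*w^5 - 0.0804*w^4 - 1.4566*w^3 - 2.1596*w^2 - 6.9379*w + 2.2101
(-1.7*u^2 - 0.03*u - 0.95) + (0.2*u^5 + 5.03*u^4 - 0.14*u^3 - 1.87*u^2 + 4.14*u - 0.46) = 0.2*u^5 + 5.03*u^4 - 0.14*u^3 - 3.57*u^2 + 4.11*u - 1.41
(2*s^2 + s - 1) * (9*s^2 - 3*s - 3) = 18*s^4 + 3*s^3 - 18*s^2 + 3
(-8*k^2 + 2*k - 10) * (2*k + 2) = -16*k^3 - 12*k^2 - 16*k - 20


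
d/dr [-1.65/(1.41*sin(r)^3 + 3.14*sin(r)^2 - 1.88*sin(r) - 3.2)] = (6.9795*sin(r)^2 + 10.362*sin(r) - 3.102)*cos(r)/(1.41*sin(r)^3 + 3.14*sin(r)^2 - 1.88*sin(r) - 3.2)^2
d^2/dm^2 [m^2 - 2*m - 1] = 2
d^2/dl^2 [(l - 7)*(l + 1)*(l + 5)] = 6*l - 2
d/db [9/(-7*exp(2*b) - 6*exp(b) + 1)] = (126*exp(b) + 54)*exp(b)/(7*exp(2*b) + 6*exp(b) - 1)^2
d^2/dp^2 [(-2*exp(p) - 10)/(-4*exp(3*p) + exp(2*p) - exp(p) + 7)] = (128*exp(6*p) + 1416*exp(5*p) - 470*exp(4*p) + 850*exp(3*p) + 2406*exp(2*p) - 256*exp(p) + 168)*exp(p)/(64*exp(9*p) - 48*exp(8*p) + 60*exp(7*p) - 361*exp(6*p) + 183*exp(5*p) - 192*exp(4*p) + 631*exp(3*p) - 168*exp(2*p) + 147*exp(p) - 343)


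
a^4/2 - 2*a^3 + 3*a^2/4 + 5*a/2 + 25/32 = (a/2 + 1/4)*(a - 5/2)^2*(a + 1/2)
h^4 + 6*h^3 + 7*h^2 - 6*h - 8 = (h - 1)*(h + 1)*(h + 2)*(h + 4)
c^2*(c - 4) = c^3 - 4*c^2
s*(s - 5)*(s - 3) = s^3 - 8*s^2 + 15*s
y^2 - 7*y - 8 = (y - 8)*(y + 1)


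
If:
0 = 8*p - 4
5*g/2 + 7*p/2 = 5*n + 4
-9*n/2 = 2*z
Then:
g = 9/10 - 8*z/9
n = -4*z/9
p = 1/2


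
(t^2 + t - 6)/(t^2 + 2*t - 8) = (t + 3)/(t + 4)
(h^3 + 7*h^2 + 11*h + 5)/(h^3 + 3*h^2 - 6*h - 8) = (h^2 + 6*h + 5)/(h^2 + 2*h - 8)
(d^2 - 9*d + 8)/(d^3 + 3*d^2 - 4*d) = (d - 8)/(d*(d + 4))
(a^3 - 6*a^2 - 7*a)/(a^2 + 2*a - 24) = a*(a^2 - 6*a - 7)/(a^2 + 2*a - 24)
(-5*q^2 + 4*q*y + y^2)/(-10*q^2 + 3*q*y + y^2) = (-q + y)/(-2*q + y)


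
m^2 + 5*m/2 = m*(m + 5/2)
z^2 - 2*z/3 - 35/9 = (z - 7/3)*(z + 5/3)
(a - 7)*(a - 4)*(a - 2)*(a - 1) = a^4 - 14*a^3 + 63*a^2 - 106*a + 56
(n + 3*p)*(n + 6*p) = n^2 + 9*n*p + 18*p^2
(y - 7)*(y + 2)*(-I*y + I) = -I*y^3 + 6*I*y^2 + 9*I*y - 14*I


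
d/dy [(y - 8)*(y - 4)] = 2*y - 12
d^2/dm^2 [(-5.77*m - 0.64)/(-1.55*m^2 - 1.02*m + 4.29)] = ((3.1*m + 1.02)*(5.77*m + 0.64)*(6.2*m + 2.04) - (53.661*m + 13.7548)*(1.55*m^2 + 1.02*m - 4.29))/(1.55*m^2 + 1.02*m - 4.29)^3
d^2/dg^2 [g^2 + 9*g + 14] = 2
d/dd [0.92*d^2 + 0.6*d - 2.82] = 1.84*d + 0.6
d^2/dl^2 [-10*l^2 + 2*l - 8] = -20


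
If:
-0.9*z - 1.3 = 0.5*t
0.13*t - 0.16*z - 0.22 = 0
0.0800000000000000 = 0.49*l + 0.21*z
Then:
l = 0.77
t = -0.05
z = -1.42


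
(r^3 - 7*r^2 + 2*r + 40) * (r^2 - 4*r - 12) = r^5 - 11*r^4 + 18*r^3 + 116*r^2 - 184*r - 480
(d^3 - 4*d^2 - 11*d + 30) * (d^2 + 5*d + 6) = d^5 + d^4 - 25*d^3 - 49*d^2 + 84*d + 180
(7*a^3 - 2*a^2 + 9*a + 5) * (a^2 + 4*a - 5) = 7*a^5 + 26*a^4 - 34*a^3 + 51*a^2 - 25*a - 25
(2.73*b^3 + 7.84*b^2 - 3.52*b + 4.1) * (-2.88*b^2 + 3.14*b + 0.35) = -7.8624*b^5 - 14.007*b^4 + 35.7107*b^3 - 20.1168*b^2 + 11.642*b + 1.435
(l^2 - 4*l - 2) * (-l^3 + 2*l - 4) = -l^5 + 4*l^4 + 4*l^3 - 12*l^2 + 12*l + 8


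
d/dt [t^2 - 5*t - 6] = 2*t - 5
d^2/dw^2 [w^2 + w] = 2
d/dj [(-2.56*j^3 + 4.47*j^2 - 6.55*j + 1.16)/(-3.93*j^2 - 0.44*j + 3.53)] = (10.0608*j^4 + 2.2528*j^3 - 54.8187*j^2 + 40.6758*j - 22.6111)/(15.4449*j^4 + 3.4584*j^3 - 27.5522*j^2 - 3.1064*j + 12.4609)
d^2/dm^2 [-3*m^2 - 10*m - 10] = -6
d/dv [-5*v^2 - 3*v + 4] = -10*v - 3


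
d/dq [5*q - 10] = 5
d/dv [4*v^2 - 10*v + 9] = 8*v - 10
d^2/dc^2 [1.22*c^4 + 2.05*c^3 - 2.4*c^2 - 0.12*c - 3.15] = 14.64*c^2 + 12.3*c - 4.8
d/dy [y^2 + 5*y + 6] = 2*y + 5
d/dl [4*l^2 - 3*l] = 8*l - 3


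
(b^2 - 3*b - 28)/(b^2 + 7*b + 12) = (b - 7)/(b + 3)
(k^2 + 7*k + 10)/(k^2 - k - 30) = (k + 2)/(k - 6)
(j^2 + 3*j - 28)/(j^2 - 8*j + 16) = (j + 7)/(j - 4)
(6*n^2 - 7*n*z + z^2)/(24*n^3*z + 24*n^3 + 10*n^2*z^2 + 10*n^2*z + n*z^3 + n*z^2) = (6*n^2 - 7*n*z + z^2)/(n*(24*n^2*z + 24*n^2 + 10*n*z^2 + 10*n*z + z^3 + z^2))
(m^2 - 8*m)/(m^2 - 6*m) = (m - 8)/(m - 6)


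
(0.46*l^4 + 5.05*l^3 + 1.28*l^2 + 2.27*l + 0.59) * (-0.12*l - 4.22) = -0.0552*l^5 - 2.5472*l^4 - 21.4646*l^3 - 5.674*l^2 - 9.6502*l - 2.4898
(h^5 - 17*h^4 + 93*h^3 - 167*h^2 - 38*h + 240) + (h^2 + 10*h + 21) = h^5 - 17*h^4 + 93*h^3 - 166*h^2 - 28*h + 261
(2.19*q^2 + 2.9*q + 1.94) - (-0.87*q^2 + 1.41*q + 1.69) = 3.06*q^2 + 1.49*q + 0.25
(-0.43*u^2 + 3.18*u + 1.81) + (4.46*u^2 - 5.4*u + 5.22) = 4.03*u^2 - 2.22*u + 7.03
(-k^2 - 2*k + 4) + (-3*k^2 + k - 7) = -4*k^2 - k - 3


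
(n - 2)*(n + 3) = n^2 + n - 6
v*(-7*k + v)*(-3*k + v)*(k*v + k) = 21*k^3*v^2 + 21*k^3*v - 10*k^2*v^3 - 10*k^2*v^2 + k*v^4 + k*v^3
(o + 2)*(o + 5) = o^2 + 7*o + 10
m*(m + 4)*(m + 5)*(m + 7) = m^4 + 16*m^3 + 83*m^2 + 140*m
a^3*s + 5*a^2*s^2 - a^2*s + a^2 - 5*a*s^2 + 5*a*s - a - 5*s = (a - 1)*(a + 5*s)*(a*s + 1)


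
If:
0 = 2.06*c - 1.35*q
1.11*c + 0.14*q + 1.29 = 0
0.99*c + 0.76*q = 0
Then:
No Solution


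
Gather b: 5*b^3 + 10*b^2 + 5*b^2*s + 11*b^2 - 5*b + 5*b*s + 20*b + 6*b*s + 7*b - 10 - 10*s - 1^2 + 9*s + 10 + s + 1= 5*b^3 + b^2*(5*s + 21) + b*(11*s + 22)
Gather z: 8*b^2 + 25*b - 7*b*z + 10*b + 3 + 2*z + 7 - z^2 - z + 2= 8*b^2 + 35*b - z^2 + z*(1 - 7*b) + 12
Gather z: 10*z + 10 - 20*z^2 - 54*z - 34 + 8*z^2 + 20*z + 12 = -12*z^2 - 24*z - 12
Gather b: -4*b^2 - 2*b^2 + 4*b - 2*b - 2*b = -6*b^2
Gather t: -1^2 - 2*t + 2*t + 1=0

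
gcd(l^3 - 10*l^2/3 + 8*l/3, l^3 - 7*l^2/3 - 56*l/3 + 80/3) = l - 4/3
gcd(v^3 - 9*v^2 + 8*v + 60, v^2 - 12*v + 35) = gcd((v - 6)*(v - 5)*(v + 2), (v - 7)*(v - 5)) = v - 5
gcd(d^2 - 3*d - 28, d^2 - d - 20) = d + 4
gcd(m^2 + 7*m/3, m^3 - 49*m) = m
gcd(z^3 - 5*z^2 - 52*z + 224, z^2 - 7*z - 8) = z - 8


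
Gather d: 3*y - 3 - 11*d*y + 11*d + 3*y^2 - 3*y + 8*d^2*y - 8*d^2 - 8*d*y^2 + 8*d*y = d^2*(8*y - 8) + d*(-8*y^2 - 3*y + 11) + 3*y^2 - 3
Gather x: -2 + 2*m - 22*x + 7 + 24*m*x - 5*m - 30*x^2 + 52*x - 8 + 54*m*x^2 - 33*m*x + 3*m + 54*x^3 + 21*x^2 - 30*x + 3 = -9*m*x + 54*x^3 + x^2*(54*m - 9)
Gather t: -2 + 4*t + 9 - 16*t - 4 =3 - 12*t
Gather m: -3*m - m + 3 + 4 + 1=8 - 4*m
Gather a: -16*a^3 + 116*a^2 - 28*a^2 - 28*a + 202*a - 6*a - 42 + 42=-16*a^3 + 88*a^2 + 168*a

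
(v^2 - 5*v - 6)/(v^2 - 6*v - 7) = (v - 6)/(v - 7)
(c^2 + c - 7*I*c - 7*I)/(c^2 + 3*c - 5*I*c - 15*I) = (c^2 + c*(1 - 7*I) - 7*I)/(c^2 + c*(3 - 5*I) - 15*I)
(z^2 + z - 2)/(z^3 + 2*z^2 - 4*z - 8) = (z - 1)/(z^2 - 4)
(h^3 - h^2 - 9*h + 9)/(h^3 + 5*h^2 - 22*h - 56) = (h^3 - h^2 - 9*h + 9)/(h^3 + 5*h^2 - 22*h - 56)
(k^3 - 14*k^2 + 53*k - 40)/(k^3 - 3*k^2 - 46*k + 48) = (k - 5)/(k + 6)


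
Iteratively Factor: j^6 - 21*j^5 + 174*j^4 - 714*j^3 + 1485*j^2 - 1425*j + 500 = (j - 4)*(j^5 - 17*j^4 + 106*j^3 - 290*j^2 + 325*j - 125) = (j - 5)*(j - 4)*(j^4 - 12*j^3 + 46*j^2 - 60*j + 25) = (j - 5)*(j - 4)*(j - 1)*(j^3 - 11*j^2 + 35*j - 25) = (j - 5)*(j - 4)*(j - 1)^2*(j^2 - 10*j + 25) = (j - 5)^2*(j - 4)*(j - 1)^2*(j - 5)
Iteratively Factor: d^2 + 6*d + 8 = (d + 2)*(d + 4)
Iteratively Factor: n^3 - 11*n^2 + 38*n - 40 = (n - 4)*(n^2 - 7*n + 10) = (n - 5)*(n - 4)*(n - 2)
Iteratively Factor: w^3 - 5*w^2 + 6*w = (w - 3)*(w^2 - 2*w) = w*(w - 3)*(w - 2)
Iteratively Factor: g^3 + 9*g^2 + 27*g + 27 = (g + 3)*(g^2 + 6*g + 9) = (g + 3)^2*(g + 3)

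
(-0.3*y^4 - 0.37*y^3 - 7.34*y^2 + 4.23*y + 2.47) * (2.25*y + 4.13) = -0.675*y^5 - 2.0715*y^4 - 18.0431*y^3 - 20.7967*y^2 + 23.0274*y + 10.2011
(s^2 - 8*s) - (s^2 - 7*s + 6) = -s - 6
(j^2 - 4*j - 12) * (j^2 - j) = j^4 - 5*j^3 - 8*j^2 + 12*j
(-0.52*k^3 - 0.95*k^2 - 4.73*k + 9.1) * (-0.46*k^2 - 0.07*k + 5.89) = 0.2392*k^5 + 0.4734*k^4 - 0.8205*k^3 - 9.4504*k^2 - 28.4967*k + 53.599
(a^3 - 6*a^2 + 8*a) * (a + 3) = a^4 - 3*a^3 - 10*a^2 + 24*a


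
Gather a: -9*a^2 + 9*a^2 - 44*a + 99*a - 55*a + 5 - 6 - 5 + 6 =0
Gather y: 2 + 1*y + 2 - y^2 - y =4 - y^2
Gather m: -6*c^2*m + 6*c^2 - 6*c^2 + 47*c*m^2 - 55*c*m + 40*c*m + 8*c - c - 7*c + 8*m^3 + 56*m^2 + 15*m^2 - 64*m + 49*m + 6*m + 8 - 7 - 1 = 8*m^3 + m^2*(47*c + 71) + m*(-6*c^2 - 15*c - 9)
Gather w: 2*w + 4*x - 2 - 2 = 2*w + 4*x - 4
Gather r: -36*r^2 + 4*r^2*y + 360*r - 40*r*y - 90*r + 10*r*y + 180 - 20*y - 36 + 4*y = r^2*(4*y - 36) + r*(270 - 30*y) - 16*y + 144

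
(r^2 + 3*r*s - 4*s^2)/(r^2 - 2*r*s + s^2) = (r + 4*s)/(r - s)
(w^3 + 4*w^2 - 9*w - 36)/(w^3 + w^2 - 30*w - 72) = (w - 3)/(w - 6)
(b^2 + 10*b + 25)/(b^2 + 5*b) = (b + 5)/b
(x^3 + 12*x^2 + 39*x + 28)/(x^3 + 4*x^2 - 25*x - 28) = (x + 4)/(x - 4)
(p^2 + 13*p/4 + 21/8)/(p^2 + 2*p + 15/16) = 2*(8*p^2 + 26*p + 21)/(16*p^2 + 32*p + 15)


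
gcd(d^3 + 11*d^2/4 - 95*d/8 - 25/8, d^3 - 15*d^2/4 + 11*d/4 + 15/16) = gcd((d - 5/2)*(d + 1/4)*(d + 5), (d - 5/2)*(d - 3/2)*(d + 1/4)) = d^2 - 9*d/4 - 5/8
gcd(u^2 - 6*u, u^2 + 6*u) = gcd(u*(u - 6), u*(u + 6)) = u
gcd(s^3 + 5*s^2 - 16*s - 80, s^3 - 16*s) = s^2 - 16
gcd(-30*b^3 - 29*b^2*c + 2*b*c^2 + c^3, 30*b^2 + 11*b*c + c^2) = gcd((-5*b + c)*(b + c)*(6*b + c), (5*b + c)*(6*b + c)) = 6*b + c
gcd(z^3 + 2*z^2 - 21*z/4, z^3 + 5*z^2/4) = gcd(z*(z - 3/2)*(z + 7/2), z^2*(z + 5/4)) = z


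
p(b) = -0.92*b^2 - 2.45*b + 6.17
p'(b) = -1.84*b - 2.45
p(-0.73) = 7.47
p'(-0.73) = -1.11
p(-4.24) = 0.02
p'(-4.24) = 5.35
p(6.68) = -51.25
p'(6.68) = -14.74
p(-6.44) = -16.21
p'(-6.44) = 9.40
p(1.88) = -1.69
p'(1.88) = -5.91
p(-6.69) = -18.62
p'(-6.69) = 9.86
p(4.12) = -19.54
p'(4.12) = -10.03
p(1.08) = 2.45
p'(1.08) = -4.44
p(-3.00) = 5.24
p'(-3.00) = 3.07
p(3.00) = -9.46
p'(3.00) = -7.97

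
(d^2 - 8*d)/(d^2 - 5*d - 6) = d*(8 - d)/(-d^2 + 5*d + 6)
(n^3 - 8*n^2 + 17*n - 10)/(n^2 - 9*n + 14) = (n^2 - 6*n + 5)/(n - 7)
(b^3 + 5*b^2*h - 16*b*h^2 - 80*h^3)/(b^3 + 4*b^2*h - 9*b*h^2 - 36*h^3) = (b^2 + b*h - 20*h^2)/(b^2 - 9*h^2)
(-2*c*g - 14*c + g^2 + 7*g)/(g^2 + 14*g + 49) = (-2*c + g)/(g + 7)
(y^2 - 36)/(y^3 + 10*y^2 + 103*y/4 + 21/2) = 4*(y - 6)/(4*y^2 + 16*y + 7)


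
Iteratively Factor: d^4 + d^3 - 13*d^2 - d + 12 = (d - 1)*(d^3 + 2*d^2 - 11*d - 12) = (d - 1)*(d + 4)*(d^2 - 2*d - 3) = (d - 1)*(d + 1)*(d + 4)*(d - 3)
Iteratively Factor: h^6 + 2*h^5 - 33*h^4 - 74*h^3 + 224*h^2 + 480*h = (h - 5)*(h^5 + 7*h^4 + 2*h^3 - 64*h^2 - 96*h) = (h - 5)*(h + 4)*(h^4 + 3*h^3 - 10*h^2 - 24*h) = h*(h - 5)*(h + 4)*(h^3 + 3*h^2 - 10*h - 24) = h*(h - 5)*(h - 3)*(h + 4)*(h^2 + 6*h + 8) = h*(h - 5)*(h - 3)*(h + 2)*(h + 4)*(h + 4)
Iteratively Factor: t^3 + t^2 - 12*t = (t + 4)*(t^2 - 3*t) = (t - 3)*(t + 4)*(t)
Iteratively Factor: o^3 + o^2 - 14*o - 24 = (o + 3)*(o^2 - 2*o - 8) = (o + 2)*(o + 3)*(o - 4)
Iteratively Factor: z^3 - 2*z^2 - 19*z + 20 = (z + 4)*(z^2 - 6*z + 5) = (z - 1)*(z + 4)*(z - 5)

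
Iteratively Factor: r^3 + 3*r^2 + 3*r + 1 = (r + 1)*(r^2 + 2*r + 1) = (r + 1)^2*(r + 1)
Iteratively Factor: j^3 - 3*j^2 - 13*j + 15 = (j + 3)*(j^2 - 6*j + 5) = (j - 5)*(j + 3)*(j - 1)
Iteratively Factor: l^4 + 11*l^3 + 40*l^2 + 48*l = (l + 4)*(l^3 + 7*l^2 + 12*l) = (l + 4)^2*(l^2 + 3*l) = l*(l + 4)^2*(l + 3)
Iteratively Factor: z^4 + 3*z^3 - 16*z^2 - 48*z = (z + 3)*(z^3 - 16*z) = (z - 4)*(z + 3)*(z^2 + 4*z) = z*(z - 4)*(z + 3)*(z + 4)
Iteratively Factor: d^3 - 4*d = (d - 2)*(d^2 + 2*d) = (d - 2)*(d + 2)*(d)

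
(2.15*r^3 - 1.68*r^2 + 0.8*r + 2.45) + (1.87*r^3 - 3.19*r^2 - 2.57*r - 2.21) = 4.02*r^3 - 4.87*r^2 - 1.77*r + 0.24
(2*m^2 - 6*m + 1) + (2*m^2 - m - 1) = 4*m^2 - 7*m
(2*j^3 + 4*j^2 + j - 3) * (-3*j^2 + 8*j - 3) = -6*j^5 + 4*j^4 + 23*j^3 + 5*j^2 - 27*j + 9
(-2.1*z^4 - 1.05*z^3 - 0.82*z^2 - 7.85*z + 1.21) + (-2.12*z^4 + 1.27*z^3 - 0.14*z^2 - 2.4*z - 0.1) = -4.22*z^4 + 0.22*z^3 - 0.96*z^2 - 10.25*z + 1.11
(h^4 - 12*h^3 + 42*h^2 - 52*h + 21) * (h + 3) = h^5 - 9*h^4 + 6*h^3 + 74*h^2 - 135*h + 63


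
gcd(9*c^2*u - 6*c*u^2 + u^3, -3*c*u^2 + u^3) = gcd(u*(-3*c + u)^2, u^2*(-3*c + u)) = -3*c*u + u^2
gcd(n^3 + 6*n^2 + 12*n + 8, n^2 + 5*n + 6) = n + 2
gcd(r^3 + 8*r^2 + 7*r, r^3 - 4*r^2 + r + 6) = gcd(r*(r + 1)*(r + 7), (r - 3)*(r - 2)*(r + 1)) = r + 1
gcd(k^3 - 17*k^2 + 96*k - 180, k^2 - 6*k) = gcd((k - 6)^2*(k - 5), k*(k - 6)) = k - 6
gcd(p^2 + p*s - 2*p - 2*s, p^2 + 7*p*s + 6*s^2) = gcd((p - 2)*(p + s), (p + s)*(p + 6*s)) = p + s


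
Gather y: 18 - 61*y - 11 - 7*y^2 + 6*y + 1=-7*y^2 - 55*y + 8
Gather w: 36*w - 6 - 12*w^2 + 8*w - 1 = -12*w^2 + 44*w - 7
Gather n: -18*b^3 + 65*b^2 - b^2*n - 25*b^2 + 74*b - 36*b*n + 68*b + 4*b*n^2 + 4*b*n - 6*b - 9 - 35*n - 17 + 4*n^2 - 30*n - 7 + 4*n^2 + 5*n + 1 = -18*b^3 + 40*b^2 + 136*b + n^2*(4*b + 8) + n*(-b^2 - 32*b - 60) - 32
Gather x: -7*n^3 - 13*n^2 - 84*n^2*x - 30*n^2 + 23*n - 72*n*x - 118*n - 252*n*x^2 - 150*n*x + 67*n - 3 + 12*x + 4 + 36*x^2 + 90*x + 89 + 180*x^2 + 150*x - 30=-7*n^3 - 43*n^2 - 28*n + x^2*(216 - 252*n) + x*(-84*n^2 - 222*n + 252) + 60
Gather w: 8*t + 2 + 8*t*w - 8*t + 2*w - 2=w*(8*t + 2)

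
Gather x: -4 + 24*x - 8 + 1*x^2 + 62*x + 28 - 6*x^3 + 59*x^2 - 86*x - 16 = -6*x^3 + 60*x^2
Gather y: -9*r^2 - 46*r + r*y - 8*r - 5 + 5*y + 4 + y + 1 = -9*r^2 - 54*r + y*(r + 6)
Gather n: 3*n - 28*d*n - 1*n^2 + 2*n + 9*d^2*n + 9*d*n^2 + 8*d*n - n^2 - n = n^2*(9*d - 2) + n*(9*d^2 - 20*d + 4)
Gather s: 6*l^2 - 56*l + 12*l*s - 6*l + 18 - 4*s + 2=6*l^2 - 62*l + s*(12*l - 4) + 20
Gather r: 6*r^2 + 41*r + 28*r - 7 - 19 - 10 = 6*r^2 + 69*r - 36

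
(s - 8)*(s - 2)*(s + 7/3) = s^3 - 23*s^2/3 - 22*s/3 + 112/3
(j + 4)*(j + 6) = j^2 + 10*j + 24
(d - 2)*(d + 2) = d^2 - 4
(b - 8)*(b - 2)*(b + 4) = b^3 - 6*b^2 - 24*b + 64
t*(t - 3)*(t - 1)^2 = t^4 - 5*t^3 + 7*t^2 - 3*t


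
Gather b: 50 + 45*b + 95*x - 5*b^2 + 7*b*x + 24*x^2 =-5*b^2 + b*(7*x + 45) + 24*x^2 + 95*x + 50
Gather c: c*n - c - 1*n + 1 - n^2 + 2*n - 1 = c*(n - 1) - n^2 + n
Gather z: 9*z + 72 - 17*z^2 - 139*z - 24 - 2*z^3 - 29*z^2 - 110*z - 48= -2*z^3 - 46*z^2 - 240*z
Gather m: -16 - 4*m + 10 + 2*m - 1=-2*m - 7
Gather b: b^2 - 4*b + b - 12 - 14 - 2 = b^2 - 3*b - 28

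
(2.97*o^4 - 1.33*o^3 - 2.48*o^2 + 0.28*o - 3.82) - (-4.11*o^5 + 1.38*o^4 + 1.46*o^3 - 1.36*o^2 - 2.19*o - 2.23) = 4.11*o^5 + 1.59*o^4 - 2.79*o^3 - 1.12*o^2 + 2.47*o - 1.59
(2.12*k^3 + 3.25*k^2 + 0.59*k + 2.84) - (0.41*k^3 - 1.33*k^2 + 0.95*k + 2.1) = 1.71*k^3 + 4.58*k^2 - 0.36*k + 0.74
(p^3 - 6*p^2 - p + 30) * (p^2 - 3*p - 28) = p^5 - 9*p^4 - 11*p^3 + 201*p^2 - 62*p - 840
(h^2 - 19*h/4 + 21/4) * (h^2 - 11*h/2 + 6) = h^4 - 41*h^3/4 + 299*h^2/8 - 459*h/8 + 63/2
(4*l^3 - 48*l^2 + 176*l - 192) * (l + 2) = 4*l^4 - 40*l^3 + 80*l^2 + 160*l - 384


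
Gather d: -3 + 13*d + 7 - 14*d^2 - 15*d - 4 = -14*d^2 - 2*d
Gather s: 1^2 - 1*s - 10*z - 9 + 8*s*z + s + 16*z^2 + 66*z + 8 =8*s*z + 16*z^2 + 56*z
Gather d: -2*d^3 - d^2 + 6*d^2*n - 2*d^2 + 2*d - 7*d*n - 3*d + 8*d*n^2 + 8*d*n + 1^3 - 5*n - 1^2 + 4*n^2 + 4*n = -2*d^3 + d^2*(6*n - 3) + d*(8*n^2 + n - 1) + 4*n^2 - n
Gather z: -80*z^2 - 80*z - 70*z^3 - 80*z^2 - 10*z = -70*z^3 - 160*z^2 - 90*z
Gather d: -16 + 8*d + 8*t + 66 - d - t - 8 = 7*d + 7*t + 42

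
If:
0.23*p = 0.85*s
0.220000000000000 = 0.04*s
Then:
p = 20.33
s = 5.50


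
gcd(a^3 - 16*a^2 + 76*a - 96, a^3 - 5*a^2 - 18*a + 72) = a - 6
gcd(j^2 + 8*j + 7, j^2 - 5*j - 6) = j + 1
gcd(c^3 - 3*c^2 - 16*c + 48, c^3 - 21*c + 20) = c - 4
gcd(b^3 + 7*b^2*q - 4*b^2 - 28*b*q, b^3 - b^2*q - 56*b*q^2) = b^2 + 7*b*q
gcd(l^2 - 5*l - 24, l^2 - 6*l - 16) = l - 8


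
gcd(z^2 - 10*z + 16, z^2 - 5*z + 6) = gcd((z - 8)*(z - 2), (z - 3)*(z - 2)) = z - 2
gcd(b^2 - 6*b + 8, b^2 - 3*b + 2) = b - 2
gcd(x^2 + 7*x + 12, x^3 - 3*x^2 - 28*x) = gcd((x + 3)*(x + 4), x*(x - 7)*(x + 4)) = x + 4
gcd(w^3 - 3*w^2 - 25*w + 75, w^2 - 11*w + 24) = w - 3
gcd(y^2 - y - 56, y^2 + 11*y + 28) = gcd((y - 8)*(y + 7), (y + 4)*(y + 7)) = y + 7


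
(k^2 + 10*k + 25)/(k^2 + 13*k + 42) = (k^2 + 10*k + 25)/(k^2 + 13*k + 42)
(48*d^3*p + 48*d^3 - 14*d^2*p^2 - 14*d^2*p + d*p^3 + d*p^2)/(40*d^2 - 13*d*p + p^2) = d*(-6*d*p - 6*d + p^2 + p)/(-5*d + p)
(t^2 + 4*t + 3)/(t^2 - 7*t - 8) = (t + 3)/(t - 8)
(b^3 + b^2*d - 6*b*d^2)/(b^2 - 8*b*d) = (b^2 + b*d - 6*d^2)/(b - 8*d)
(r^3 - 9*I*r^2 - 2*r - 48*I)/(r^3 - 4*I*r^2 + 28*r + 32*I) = (r - 3*I)/(r + 2*I)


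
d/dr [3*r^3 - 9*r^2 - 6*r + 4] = 9*r^2 - 18*r - 6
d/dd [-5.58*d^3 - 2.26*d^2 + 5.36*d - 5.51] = -16.74*d^2 - 4.52*d + 5.36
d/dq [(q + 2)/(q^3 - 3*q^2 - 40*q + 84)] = (q^3 - 3*q^2 - 40*q + (q + 2)*(-3*q^2 + 6*q + 40) + 84)/(q^3 - 3*q^2 - 40*q + 84)^2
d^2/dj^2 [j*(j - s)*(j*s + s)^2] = s^2*(12*j^2 - 6*j*s + 12*j - 4*s + 2)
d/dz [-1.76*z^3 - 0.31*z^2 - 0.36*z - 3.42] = -5.28*z^2 - 0.62*z - 0.36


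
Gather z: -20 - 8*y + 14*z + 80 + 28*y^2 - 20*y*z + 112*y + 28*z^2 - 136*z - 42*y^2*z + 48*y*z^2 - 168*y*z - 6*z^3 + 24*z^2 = 28*y^2 + 104*y - 6*z^3 + z^2*(48*y + 52) + z*(-42*y^2 - 188*y - 122) + 60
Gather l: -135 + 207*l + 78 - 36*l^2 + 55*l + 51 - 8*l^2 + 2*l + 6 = -44*l^2 + 264*l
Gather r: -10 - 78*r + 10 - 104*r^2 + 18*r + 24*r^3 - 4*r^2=24*r^3 - 108*r^2 - 60*r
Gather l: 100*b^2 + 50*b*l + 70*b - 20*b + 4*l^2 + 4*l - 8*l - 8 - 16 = 100*b^2 + 50*b + 4*l^2 + l*(50*b - 4) - 24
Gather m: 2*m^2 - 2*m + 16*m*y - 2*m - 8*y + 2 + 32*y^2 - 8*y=2*m^2 + m*(16*y - 4) + 32*y^2 - 16*y + 2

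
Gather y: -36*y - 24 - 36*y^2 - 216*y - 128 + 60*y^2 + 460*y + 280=24*y^2 + 208*y + 128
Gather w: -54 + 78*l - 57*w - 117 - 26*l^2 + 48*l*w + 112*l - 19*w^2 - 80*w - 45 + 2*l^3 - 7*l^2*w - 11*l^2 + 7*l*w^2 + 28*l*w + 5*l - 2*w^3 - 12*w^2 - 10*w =2*l^3 - 37*l^2 + 195*l - 2*w^3 + w^2*(7*l - 31) + w*(-7*l^2 + 76*l - 147) - 216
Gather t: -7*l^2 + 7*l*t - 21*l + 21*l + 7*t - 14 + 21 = -7*l^2 + t*(7*l + 7) + 7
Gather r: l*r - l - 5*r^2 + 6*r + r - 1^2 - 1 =-l - 5*r^2 + r*(l + 7) - 2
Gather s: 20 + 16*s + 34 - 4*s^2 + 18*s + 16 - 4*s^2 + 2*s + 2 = -8*s^2 + 36*s + 72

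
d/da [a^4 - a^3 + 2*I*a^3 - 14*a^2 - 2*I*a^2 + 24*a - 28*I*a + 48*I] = 4*a^3 + a^2*(-3 + 6*I) + 4*a*(-7 - I) + 24 - 28*I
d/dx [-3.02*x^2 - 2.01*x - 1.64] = -6.04*x - 2.01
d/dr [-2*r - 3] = -2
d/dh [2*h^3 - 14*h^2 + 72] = 2*h*(3*h - 14)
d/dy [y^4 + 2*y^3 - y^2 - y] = 4*y^3 + 6*y^2 - 2*y - 1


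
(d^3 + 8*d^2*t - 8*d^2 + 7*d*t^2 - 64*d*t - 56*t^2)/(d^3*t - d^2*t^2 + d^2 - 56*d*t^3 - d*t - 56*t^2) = (-d^2 - d*t + 8*d + 8*t)/(-d^2*t + 8*d*t^2 - d + 8*t)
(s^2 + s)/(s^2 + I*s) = (s + 1)/(s + I)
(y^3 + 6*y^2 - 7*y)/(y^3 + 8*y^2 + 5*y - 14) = y/(y + 2)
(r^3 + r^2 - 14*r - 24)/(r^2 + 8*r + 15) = (r^2 - 2*r - 8)/(r + 5)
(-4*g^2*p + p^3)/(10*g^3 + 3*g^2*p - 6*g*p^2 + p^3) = p*(2*g + p)/(-5*g^2 - 4*g*p + p^2)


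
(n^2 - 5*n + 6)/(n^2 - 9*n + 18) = (n - 2)/(n - 6)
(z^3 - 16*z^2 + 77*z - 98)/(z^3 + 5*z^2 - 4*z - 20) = (z^2 - 14*z + 49)/(z^2 + 7*z + 10)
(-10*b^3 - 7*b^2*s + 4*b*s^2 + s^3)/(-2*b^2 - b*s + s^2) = 5*b + s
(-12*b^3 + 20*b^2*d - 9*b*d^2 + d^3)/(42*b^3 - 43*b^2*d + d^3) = (-2*b + d)/(7*b + d)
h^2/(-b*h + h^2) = -h/(b - h)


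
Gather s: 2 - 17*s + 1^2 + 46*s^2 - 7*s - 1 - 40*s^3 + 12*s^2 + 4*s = -40*s^3 + 58*s^2 - 20*s + 2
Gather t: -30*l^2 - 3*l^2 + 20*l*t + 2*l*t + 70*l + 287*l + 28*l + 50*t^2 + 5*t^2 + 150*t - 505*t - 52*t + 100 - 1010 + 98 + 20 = -33*l^2 + 385*l + 55*t^2 + t*(22*l - 407) - 792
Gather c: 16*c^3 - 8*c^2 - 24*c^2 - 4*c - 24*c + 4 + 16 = 16*c^3 - 32*c^2 - 28*c + 20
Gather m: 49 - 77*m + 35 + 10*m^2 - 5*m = 10*m^2 - 82*m + 84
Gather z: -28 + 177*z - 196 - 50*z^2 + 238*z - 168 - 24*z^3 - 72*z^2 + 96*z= -24*z^3 - 122*z^2 + 511*z - 392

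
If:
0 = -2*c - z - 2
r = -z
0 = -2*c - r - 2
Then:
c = -1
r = 0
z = 0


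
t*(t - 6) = t^2 - 6*t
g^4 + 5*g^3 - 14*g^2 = g^2*(g - 2)*(g + 7)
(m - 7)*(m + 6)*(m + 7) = m^3 + 6*m^2 - 49*m - 294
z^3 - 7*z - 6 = (z - 3)*(z + 1)*(z + 2)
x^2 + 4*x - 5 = (x - 1)*(x + 5)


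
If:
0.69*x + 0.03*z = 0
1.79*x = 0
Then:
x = 0.00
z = 0.00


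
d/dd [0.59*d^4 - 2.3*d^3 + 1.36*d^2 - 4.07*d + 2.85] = 2.36*d^3 - 6.9*d^2 + 2.72*d - 4.07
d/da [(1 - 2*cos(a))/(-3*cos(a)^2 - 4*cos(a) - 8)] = 2*(3*cos(a)^2 - 3*cos(a) - 10)*sin(a)/(-3*sin(a)^2 + 4*cos(a) + 11)^2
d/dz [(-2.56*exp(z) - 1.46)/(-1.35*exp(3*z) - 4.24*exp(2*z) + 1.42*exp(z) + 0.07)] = (-6.912*exp(3*z) - 16.7674*exp(2*z) - 12.3808*exp(z) + 1.894)*exp(z)/(1.8225*exp(6*z) + 11.448*exp(5*z) + 14.1436*exp(4*z) - 12.2306*exp(3*z) + 1.4228*exp(2*z) + 0.1988*exp(z) + 0.0049)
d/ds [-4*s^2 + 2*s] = 2 - 8*s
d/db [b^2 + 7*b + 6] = 2*b + 7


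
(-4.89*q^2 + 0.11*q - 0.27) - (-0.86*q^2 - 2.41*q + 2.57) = -4.03*q^2 + 2.52*q - 2.84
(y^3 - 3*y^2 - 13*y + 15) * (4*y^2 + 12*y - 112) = 4*y^5 - 200*y^3 + 240*y^2 + 1636*y - 1680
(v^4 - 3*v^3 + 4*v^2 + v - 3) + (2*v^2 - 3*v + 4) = v^4 - 3*v^3 + 6*v^2 - 2*v + 1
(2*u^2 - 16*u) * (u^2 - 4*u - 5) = 2*u^4 - 24*u^3 + 54*u^2 + 80*u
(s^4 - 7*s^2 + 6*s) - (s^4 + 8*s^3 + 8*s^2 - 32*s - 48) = -8*s^3 - 15*s^2 + 38*s + 48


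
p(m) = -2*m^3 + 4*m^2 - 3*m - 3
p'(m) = -6*m^2 + 8*m - 3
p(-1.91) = 31.26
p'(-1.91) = -40.17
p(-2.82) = 82.12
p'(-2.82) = -73.27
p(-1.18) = 9.40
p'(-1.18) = -20.79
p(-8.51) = 1544.80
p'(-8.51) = -505.60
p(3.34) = -42.92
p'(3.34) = -43.21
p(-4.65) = 298.53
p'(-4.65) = -169.94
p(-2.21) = 44.75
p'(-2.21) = -49.98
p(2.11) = -10.31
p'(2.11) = -12.83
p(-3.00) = 96.00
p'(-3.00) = -81.00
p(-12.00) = 4065.00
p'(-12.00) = -963.00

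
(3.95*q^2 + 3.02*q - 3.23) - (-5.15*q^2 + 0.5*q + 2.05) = 9.1*q^2 + 2.52*q - 5.28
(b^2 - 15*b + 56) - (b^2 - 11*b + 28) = 28 - 4*b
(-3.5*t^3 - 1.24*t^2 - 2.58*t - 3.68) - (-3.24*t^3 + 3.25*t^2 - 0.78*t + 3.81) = -0.26*t^3 - 4.49*t^2 - 1.8*t - 7.49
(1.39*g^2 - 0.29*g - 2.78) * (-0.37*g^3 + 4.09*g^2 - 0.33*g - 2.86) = -0.5143*g^5 + 5.7924*g^4 - 0.6162*g^3 - 15.2499*g^2 + 1.7468*g + 7.9508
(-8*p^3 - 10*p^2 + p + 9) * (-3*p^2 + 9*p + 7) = 24*p^5 - 42*p^4 - 149*p^3 - 88*p^2 + 88*p + 63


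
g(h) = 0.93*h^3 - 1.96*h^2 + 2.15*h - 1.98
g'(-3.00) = 39.02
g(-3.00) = -51.18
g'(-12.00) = 450.95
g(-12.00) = -1917.06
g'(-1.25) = 11.41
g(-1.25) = -9.55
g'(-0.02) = 2.23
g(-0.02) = -2.02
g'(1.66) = 3.33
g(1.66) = 0.44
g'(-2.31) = 26.09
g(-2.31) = -28.87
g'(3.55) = 23.39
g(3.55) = 22.56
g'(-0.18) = 2.95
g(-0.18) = -2.44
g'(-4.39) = 73.13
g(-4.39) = -127.87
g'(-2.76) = 34.22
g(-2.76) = -42.40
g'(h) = 2.79*h^2 - 3.92*h + 2.15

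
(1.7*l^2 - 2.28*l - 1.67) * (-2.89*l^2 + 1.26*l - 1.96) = -4.913*l^4 + 8.7312*l^3 - 1.3785*l^2 + 2.3646*l + 3.2732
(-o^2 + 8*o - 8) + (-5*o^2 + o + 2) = -6*o^2 + 9*o - 6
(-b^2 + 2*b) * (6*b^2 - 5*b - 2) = -6*b^4 + 17*b^3 - 8*b^2 - 4*b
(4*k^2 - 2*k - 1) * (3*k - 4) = 12*k^3 - 22*k^2 + 5*k + 4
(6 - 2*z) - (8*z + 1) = 5 - 10*z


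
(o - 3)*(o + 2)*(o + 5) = o^3 + 4*o^2 - 11*o - 30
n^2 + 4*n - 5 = (n - 1)*(n + 5)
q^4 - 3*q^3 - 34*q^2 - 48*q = q*(q - 8)*(q + 2)*(q + 3)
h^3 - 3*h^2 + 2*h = h*(h - 2)*(h - 1)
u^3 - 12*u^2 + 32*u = u*(u - 8)*(u - 4)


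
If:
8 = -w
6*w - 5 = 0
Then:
No Solution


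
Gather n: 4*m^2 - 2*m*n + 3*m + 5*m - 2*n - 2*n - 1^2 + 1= 4*m^2 + 8*m + n*(-2*m - 4)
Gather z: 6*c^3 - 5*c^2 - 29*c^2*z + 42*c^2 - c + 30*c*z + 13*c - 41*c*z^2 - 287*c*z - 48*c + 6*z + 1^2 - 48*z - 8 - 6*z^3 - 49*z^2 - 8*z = 6*c^3 + 37*c^2 - 36*c - 6*z^3 + z^2*(-41*c - 49) + z*(-29*c^2 - 257*c - 50) - 7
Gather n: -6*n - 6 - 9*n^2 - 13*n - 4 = -9*n^2 - 19*n - 10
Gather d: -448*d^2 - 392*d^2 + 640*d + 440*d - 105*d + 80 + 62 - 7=-840*d^2 + 975*d + 135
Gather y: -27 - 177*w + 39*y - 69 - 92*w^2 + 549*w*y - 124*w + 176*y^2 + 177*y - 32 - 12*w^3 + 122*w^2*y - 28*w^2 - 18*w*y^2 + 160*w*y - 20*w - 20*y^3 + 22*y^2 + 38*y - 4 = -12*w^3 - 120*w^2 - 321*w - 20*y^3 + y^2*(198 - 18*w) + y*(122*w^2 + 709*w + 254) - 132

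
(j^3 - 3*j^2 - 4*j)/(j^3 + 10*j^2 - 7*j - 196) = j*(j + 1)/(j^2 + 14*j + 49)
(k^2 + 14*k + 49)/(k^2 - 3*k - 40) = (k^2 + 14*k + 49)/(k^2 - 3*k - 40)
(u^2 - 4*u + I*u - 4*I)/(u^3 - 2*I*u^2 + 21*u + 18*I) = (u - 4)/(u^2 - 3*I*u + 18)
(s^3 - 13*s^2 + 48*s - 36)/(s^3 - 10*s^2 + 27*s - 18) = (s - 6)/(s - 3)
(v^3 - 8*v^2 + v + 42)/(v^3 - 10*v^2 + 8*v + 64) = (v^2 - 10*v + 21)/(v^2 - 12*v + 32)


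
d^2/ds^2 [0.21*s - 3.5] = 0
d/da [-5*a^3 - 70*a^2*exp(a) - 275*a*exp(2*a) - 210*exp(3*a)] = -70*a^2*exp(a) - 15*a^2 - 550*a*exp(2*a) - 140*a*exp(a) - 630*exp(3*a) - 275*exp(2*a)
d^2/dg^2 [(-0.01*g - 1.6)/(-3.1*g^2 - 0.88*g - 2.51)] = ((0.01*g + 1.6)*(6.2*g + 0.88)*(12.4*g + 1.76) - (0.186*g + 9.9376)*(3.1*g^2 + 0.88*g + 2.51))/(3.1*g^2 + 0.88*g + 2.51)^3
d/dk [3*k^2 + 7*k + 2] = 6*k + 7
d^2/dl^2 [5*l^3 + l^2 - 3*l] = 30*l + 2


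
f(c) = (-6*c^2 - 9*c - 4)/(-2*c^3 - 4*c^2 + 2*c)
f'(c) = (-12*c - 9)/(-2*c^3 - 4*c^2 + 2*c) + (-6*c^2 - 9*c - 4)*(6*c^2 + 8*c - 2)/(-2*c^3 - 4*c^2 + 2*c)^2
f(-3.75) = -1.31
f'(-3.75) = -0.78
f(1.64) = 2.14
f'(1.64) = -1.82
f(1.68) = 2.07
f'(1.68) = -1.70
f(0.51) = 35.53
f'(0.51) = -399.81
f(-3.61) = -1.43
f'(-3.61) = -0.96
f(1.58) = 2.26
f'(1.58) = -2.03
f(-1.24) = 0.43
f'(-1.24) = -0.98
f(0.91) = 5.72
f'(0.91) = -12.90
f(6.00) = 0.49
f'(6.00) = -0.08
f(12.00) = 0.24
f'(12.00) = -0.02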